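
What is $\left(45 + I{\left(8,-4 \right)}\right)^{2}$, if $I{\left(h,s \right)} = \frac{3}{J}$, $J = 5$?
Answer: $\frac{51984}{25} \approx 2079.4$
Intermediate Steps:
$I{\left(h,s \right)} = \frac{3}{5}$
$\left(45 + I{\left(8,-4 \right)}\right)^{2} = \left(45 + \frac{3}{5}\right)^{2} = \left(\frac{228}{5}\right)^{2} = \frac{51984}{25}$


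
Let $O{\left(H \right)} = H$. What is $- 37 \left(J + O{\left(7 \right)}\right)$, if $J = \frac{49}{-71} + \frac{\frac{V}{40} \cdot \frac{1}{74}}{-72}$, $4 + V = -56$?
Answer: $- \frac{1591367}{6816} \approx -233.48$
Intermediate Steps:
$V = -60$ ($V = -4 - 56 = -60$)
$J = - \frac{173977}{252192}$ ($J = \frac{49}{-71} + \frac{- \frac{60}{40} \cdot \frac{1}{74}}{-72} = 49 \left(- \frac{1}{71}\right) + \left(-60\right) \frac{1}{40} \cdot \frac{1}{74} \left(- \frac{1}{72}\right) = - \frac{49}{71} + \left(- \frac{3}{2}\right) \frac{1}{74} \left(- \frac{1}{72}\right) = - \frac{49}{71} - - \frac{1}{3552} = - \frac{49}{71} + \frac{1}{3552} = - \frac{173977}{252192} \approx -0.68986$)
$- 37 \left(J + O{\left(7 \right)}\right) = - 37 \left(- \frac{173977}{252192} + 7\right) = \left(-37\right) \frac{1591367}{252192} = - \frac{1591367}{6816}$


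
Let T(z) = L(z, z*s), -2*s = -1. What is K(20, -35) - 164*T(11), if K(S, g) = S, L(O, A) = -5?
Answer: 840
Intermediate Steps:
s = ½ (s = -½*(-1) = ½ ≈ 0.50000)
T(z) = -5
K(20, -35) - 164*T(11) = 20 - 164*(-5) = 20 + 820 = 840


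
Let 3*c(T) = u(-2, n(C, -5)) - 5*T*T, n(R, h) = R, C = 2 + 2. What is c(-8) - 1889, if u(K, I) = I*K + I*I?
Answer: -1993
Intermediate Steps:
C = 4
u(K, I) = I² + I*K (u(K, I) = I*K + I² = I² + I*K)
c(T) = 8/3 - 5*T²/3 (c(T) = (4*(4 - 2) - 5*T*T)/3 = (4*2 - 5*T²)/3 = (8 - 5*T²)/3 = 8/3 - 5*T²/3)
c(-8) - 1889 = (8/3 - 5/3*(-8)²) - 1889 = (8/3 - 5/3*64) - 1889 = (8/3 - 320/3) - 1889 = -104 - 1889 = -1993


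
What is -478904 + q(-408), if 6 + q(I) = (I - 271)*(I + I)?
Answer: 75154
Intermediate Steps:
q(I) = -6 + 2*I*(-271 + I) (q(I) = -6 + (I - 271)*(I + I) = -6 + (-271 + I)*(2*I) = -6 + 2*I*(-271 + I))
-478904 + q(-408) = -478904 + (-6 - 542*(-408) + 2*(-408)**2) = -478904 + (-6 + 221136 + 2*166464) = -478904 + (-6 + 221136 + 332928) = -478904 + 554058 = 75154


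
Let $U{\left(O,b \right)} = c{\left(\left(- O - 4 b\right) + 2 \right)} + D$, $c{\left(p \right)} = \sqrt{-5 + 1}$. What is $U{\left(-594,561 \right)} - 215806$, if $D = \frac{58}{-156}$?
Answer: $- \frac{16832897}{78} + 2 i \approx -2.1581 \cdot 10^{5} + 2.0 i$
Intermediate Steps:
$c{\left(p \right)} = 2 i$ ($c{\left(p \right)} = \sqrt{-4} = 2 i$)
$D = - \frac{29}{78}$ ($D = 58 \left(- \frac{1}{156}\right) = - \frac{29}{78} \approx -0.37179$)
$U{\left(O,b \right)} = - \frac{29}{78} + 2 i$ ($U{\left(O,b \right)} = 2 i - \frac{29}{78} = - \frac{29}{78} + 2 i$)
$U{\left(-594,561 \right)} - 215806 = \left(- \frac{29}{78} + 2 i\right) - 215806 = - \frac{16832897}{78} + 2 i$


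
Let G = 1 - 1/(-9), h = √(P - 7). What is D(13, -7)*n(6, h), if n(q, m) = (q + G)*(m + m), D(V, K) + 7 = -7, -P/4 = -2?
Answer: -1792/9 ≈ -199.11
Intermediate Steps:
P = 8 (P = -4*(-2) = 8)
D(V, K) = -14 (D(V, K) = -7 - 7 = -14)
h = 1 (h = √(8 - 7) = √1 = 1)
G = 10/9 (G = 1 - 1*(-⅑) = 1 + ⅑ = 10/9 ≈ 1.1111)
n(q, m) = 2*m*(10/9 + q) (n(q, m) = (q + 10/9)*(m + m) = (10/9 + q)*(2*m) = 2*m*(10/9 + q))
D(13, -7)*n(6, h) = -28*(10 + 9*6)/9 = -28*(10 + 54)/9 = -28*64/9 = -14*128/9 = -1792/9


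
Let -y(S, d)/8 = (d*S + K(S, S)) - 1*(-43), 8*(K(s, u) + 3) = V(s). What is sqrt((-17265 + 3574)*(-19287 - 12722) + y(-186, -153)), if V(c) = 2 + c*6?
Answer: sqrt(438008349) ≈ 20929.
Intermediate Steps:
V(c) = 2 + 6*c
K(s, u) = -11/4 + 3*s/4 (K(s, u) = -3 + (2 + 6*s)/8 = -3 + (1/4 + 3*s/4) = -11/4 + 3*s/4)
y(S, d) = -322 - 6*S - 8*S*d (y(S, d) = -8*((d*S + (-11/4 + 3*S/4)) - 1*(-43)) = -8*((S*d + (-11/4 + 3*S/4)) + 43) = -8*((-11/4 + 3*S/4 + S*d) + 43) = -8*(161/4 + 3*S/4 + S*d) = -322 - 6*S - 8*S*d)
sqrt((-17265 + 3574)*(-19287 - 12722) + y(-186, -153)) = sqrt((-17265 + 3574)*(-19287 - 12722) + (-322 - 6*(-186) - 8*(-186)*(-153))) = sqrt(-13691*(-32009) + (-322 + 1116 - 227664)) = sqrt(438235219 - 226870) = sqrt(438008349)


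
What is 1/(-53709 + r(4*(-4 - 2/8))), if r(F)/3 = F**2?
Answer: -1/52842 ≈ -1.8924e-5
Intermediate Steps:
r(F) = 3*F**2
1/(-53709 + r(4*(-4 - 2/8))) = 1/(-53709 + 3*(4*(-4 - 2/8))**2) = 1/(-53709 + 3*(4*(-4 - 2*1/8))**2) = 1/(-53709 + 3*(4*(-4 - 1/4))**2) = 1/(-53709 + 3*(4*(-17/4))**2) = 1/(-53709 + 3*(-17)**2) = 1/(-53709 + 3*289) = 1/(-53709 + 867) = 1/(-52842) = -1/52842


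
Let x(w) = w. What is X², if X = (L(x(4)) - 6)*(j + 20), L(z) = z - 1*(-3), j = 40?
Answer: 3600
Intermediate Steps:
L(z) = 3 + z (L(z) = z + 3 = 3 + z)
X = 60 (X = ((3 + 4) - 6)*(40 + 20) = (7 - 6)*60 = 1*60 = 60)
X² = 60² = 3600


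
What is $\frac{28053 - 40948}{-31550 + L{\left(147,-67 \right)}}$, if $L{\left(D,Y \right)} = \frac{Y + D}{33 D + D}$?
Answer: $\frac{6444921}{15768682} \approx 0.40872$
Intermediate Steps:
$L{\left(D,Y \right)} = \frac{D + Y}{34 D}$
$\frac{28053 - 40948}{-31550 + L{\left(147,-67 \right)}} = \frac{28053 - 40948}{-31550 + \frac{147 - 67}{34 \cdot 147}} = - \frac{12895}{-31550 + \frac{1}{34} \cdot \frac{1}{147} \cdot 80} = - \frac{12895}{-31550 + \frac{40}{2499}} = - \frac{12895}{- \frac{78843410}{2499}} = \left(-12895\right) \left(- \frac{2499}{78843410}\right) = \frac{6444921}{15768682}$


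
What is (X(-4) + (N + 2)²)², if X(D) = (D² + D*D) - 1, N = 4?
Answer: 4489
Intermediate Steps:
X(D) = -1 + 2*D² (X(D) = (D² + D²) - 1 = 2*D² - 1 = -1 + 2*D²)
(X(-4) + (N + 2)²)² = ((-1 + 2*(-4)²) + (4 + 2)²)² = ((-1 + 2*16) + 6²)² = ((-1 + 32) + 36)² = (31 + 36)² = 67² = 4489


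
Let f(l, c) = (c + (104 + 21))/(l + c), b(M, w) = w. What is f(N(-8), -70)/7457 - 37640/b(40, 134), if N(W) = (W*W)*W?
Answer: -81678314365/290778258 ≈ -280.90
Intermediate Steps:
N(W) = W³ (N(W) = W²*W = W³)
f(l, c) = (125 + c)/(c + l) (f(l, c) = (c + 125)/(c + l) = (125 + c)/(c + l))
f(N(-8), -70)/7457 - 37640/b(40, 134) = ((125 - 70)/(-70 + (-8)³))/7457 - 37640/134 = (55/(-70 - 512))*(1/7457) - 37640*1/134 = (55/(-582))*(1/7457) - 18820/67 = -1/582*55*(1/7457) - 18820/67 = -55/582*1/7457 - 18820/67 = -55/4339974 - 18820/67 = -81678314365/290778258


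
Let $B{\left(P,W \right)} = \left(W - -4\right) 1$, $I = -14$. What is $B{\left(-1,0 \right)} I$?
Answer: $-56$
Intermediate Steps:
$B{\left(P,W \right)} = 4 + W$ ($B{\left(P,W \right)} = \left(W + 4\right) 1 = \left(4 + W\right) 1 = 4 + W$)
$B{\left(-1,0 \right)} I = \left(4 + 0\right) \left(-14\right) = 4 \left(-14\right) = -56$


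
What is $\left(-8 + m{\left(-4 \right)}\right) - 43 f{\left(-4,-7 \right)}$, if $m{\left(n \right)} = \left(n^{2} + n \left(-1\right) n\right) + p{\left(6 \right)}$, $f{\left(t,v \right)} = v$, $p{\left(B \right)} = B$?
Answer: $299$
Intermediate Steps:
$m{\left(n \right)} = 6$ ($m{\left(n \right)} = \left(n^{2} + n \left(-1\right) n\right) + 6 = \left(n^{2} + - n n\right) + 6 = \left(n^{2} - n^{2}\right) + 6 = 0 + 6 = 6$)
$\left(-8 + m{\left(-4 \right)}\right) - 43 f{\left(-4,-7 \right)} = \left(-8 + 6\right) - -301 = -2 + 301 = 299$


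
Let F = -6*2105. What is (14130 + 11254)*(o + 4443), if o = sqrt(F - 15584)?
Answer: 112781112 + 25384*I*sqrt(28214) ≈ 1.1278e+8 + 4.2638e+6*I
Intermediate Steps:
F = -12630
o = I*sqrt(28214) (o = sqrt(-12630 - 15584) = sqrt(-28214) = I*sqrt(28214) ≈ 167.97*I)
(14130 + 11254)*(o + 4443) = (14130 + 11254)*(I*sqrt(28214) + 4443) = 25384*(4443 + I*sqrt(28214)) = 112781112 + 25384*I*sqrt(28214)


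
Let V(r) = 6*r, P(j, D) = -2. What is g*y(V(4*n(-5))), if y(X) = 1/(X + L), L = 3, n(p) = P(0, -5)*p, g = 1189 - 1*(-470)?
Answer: 553/81 ≈ 6.8272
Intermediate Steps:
g = 1659 (g = 1189 + 470 = 1659)
n(p) = -2*p
y(X) = 1/(3 + X) (y(X) = 1/(X + 3) = 1/(3 + X))
g*y(V(4*n(-5))) = 1659/(3 + 6*(4*(-2*(-5)))) = 1659/(3 + 6*(4*10)) = 1659/(3 + 6*40) = 1659/(3 + 240) = 1659/243 = 1659*(1/243) = 553/81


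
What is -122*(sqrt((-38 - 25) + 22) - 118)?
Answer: 14396 - 122*I*sqrt(41) ≈ 14396.0 - 781.18*I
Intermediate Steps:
-122*(sqrt((-38 - 25) + 22) - 118) = -122*(sqrt(-63 + 22) - 118) = -122*(sqrt(-41) - 118) = -122*(I*sqrt(41) - 118) = -122*(-118 + I*sqrt(41)) = 14396 - 122*I*sqrt(41)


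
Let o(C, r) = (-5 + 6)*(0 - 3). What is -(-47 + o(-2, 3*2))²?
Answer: -2500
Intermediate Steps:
o(C, r) = -3 (o(C, r) = 1*(-3) = -3)
-(-47 + o(-2, 3*2))² = -(-47 - 3)² = -1*(-50)² = -1*2500 = -2500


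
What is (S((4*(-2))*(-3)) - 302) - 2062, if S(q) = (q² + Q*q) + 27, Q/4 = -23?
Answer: -3969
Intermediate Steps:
Q = -92 (Q = 4*(-23) = -92)
S(q) = 27 + q² - 92*q (S(q) = (q² - 92*q) + 27 = 27 + q² - 92*q)
(S((4*(-2))*(-3)) - 302) - 2062 = ((27 + ((4*(-2))*(-3))² - 92*4*(-2)*(-3)) - 302) - 2062 = ((27 + (-8*(-3))² - (-736)*(-3)) - 302) - 2062 = ((27 + 24² - 92*24) - 302) - 2062 = ((27 + 576 - 2208) - 302) - 2062 = (-1605 - 302) - 2062 = -1907 - 2062 = -3969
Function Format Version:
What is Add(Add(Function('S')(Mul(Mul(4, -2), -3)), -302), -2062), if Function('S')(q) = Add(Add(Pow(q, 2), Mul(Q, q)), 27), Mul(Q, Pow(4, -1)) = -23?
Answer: -3969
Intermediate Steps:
Q = -92 (Q = Mul(4, -23) = -92)
Function('S')(q) = Add(27, Pow(q, 2), Mul(-92, q)) (Function('S')(q) = Add(Add(Pow(q, 2), Mul(-92, q)), 27) = Add(27, Pow(q, 2), Mul(-92, q)))
Add(Add(Function('S')(Mul(Mul(4, -2), -3)), -302), -2062) = Add(Add(Add(27, Pow(Mul(Mul(4, -2), -3), 2), Mul(-92, Mul(Mul(4, -2), -3))), -302), -2062) = Add(Add(Add(27, Pow(Mul(-8, -3), 2), Mul(-92, Mul(-8, -3))), -302), -2062) = Add(Add(Add(27, Pow(24, 2), Mul(-92, 24)), -302), -2062) = Add(Add(Add(27, 576, -2208), -302), -2062) = Add(Add(-1605, -302), -2062) = Add(-1907, -2062) = -3969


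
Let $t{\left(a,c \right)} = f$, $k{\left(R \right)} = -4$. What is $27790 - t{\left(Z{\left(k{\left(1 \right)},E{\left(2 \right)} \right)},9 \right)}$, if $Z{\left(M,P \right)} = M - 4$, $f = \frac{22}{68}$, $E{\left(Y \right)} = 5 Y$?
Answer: $\frac{944849}{34} \approx 27790.0$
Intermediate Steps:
$f = \frac{11}{34}$ ($f = 22 \cdot \frac{1}{68} = \frac{11}{34} \approx 0.32353$)
$Z{\left(M,P \right)} = -4 + M$ ($Z{\left(M,P \right)} = M - 4 = -4 + M$)
$t{\left(a,c \right)} = \frac{11}{34}$
$27790 - t{\left(Z{\left(k{\left(1 \right)},E{\left(2 \right)} \right)},9 \right)} = 27790 - \frac{11}{34} = \frac{944849}{34}$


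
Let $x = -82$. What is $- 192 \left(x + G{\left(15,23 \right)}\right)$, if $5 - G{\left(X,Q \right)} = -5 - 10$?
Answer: $11904$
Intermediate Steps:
$G{\left(X,Q \right)} = 20$ ($G{\left(X,Q \right)} = 5 - \left(-5 - 10\right) = 5 - -15 = 5 + 15 = 20$)
$- 192 \left(x + G{\left(15,23 \right)}\right) = - 192 \left(-82 + 20\right) = \left(-192\right) \left(-62\right) = 11904$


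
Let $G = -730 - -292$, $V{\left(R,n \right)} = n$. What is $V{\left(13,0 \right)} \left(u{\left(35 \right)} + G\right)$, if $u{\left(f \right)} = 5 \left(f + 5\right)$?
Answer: $0$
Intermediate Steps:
$u{\left(f \right)} = 25 + 5 f$ ($u{\left(f \right)} = 5 \left(5 + f\right) = 25 + 5 f$)
$G = -438$ ($G = -730 + 292 = -438$)
$V{\left(13,0 \right)} \left(u{\left(35 \right)} + G\right) = 0 \left(\left(25 + 5 \cdot 35\right) - 438\right) = 0 \left(\left(25 + 175\right) - 438\right) = 0 \left(200 - 438\right) = 0 \left(-238\right) = 0$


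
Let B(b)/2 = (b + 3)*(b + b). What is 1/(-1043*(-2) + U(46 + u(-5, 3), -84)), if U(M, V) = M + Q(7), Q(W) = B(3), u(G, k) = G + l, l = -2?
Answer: 1/2197 ≈ 0.00045517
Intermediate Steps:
B(b) = 4*b*(3 + b) (B(b) = 2*((b + 3)*(b + b)) = 2*((3 + b)*(2*b)) = 2*(2*b*(3 + b)) = 4*b*(3 + b))
u(G, k) = -2 + G (u(G, k) = G - 2 = -2 + G)
Q(W) = 72 (Q(W) = 4*3*(3 + 3) = 4*3*6 = 72)
U(M, V) = 72 + M (U(M, V) = M + 72 = 72 + M)
1/(-1043*(-2) + U(46 + u(-5, 3), -84)) = 1/(-1043*(-2) + (72 + (46 + (-2 - 5)))) = 1/(2086 + (72 + (46 - 7))) = 1/(2086 + (72 + 39)) = 1/(2086 + 111) = 1/2197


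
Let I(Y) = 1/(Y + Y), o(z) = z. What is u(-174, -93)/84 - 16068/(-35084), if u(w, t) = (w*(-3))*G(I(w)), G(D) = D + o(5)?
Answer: 2211103/70168 ≈ 31.512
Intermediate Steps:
I(Y) = 1/(2*Y)
G(D) = 5 + D (G(D) = D + 5 = 5 + D)
u(w, t) = -3*w*(5 + 1/(2*w)) (u(w, t) = (w*(-3))*(5 + 1/(2*w)) = (-3*w)*(5 + 1/(2*w)) = -3*w*(5 + 1/(2*w)))
u(-174, -93)/84 - 16068/(-35084) = (-3/2 - 15*(-174))/84 - 16068/(-35084) = (-3/2 + 2610)*(1/84) - 16068*(-1/35084) = (5217/2)*(1/84) + 4017/8771 = 1739/56 + 4017/8771 = 2211103/70168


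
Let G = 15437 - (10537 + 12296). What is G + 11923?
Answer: 4527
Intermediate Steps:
G = -7396 (G = 15437 - 1*22833 = 15437 - 22833 = -7396)
G + 11923 = -7396 + 11923 = 4527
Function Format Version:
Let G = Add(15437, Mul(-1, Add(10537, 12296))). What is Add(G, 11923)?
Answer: 4527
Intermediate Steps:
G = -7396 (G = Add(15437, Mul(-1, 22833)) = Add(15437, -22833) = -7396)
Add(G, 11923) = Add(-7396, 11923) = 4527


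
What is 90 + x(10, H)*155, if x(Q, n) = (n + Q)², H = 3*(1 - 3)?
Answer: 2570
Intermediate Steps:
H = -6 (H = 3*(-2) = -6)
x(Q, n) = (Q + n)²
90 + x(10, H)*155 = 90 + (10 - 6)²*155 = 90 + 4²*155 = 90 + 16*155 = 90 + 2480 = 2570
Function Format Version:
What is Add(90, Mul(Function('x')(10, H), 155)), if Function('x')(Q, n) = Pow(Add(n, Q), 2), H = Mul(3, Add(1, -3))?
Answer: 2570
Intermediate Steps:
H = -6 (H = Mul(3, -2) = -6)
Function('x')(Q, n) = Pow(Add(Q, n), 2)
Add(90, Mul(Function('x')(10, H), 155)) = Add(90, Mul(Pow(Add(10, -6), 2), 155)) = Add(90, Mul(Pow(4, 2), 155)) = Add(90, Mul(16, 155)) = Add(90, 2480) = 2570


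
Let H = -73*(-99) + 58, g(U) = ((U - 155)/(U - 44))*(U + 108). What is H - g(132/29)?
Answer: 28430791/4147 ≈ 6855.8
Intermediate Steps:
g(U) = (-155 + U)*(108 + U)/(-44 + U) (g(U) = ((-155 + U)/(-44 + U))*(108 + U) = (-155 + U)*(108 + U)/(-44 + U))
H = 7285 (H = 7227 + 58 = 7285)
H - g(132/29) = 7285 - (-16740 + (132/29)² - 6204/29)/(-44 + 132/29) = 7285 - (-16740 + (132*(1/29))² - 6204/29)/(-44 + 132*(1/29)) = 7285 - (-16740 + (132/29)² - 47*132/29)/(-44 + 132/29) = 7285 - (-16740 + 17424/841 - 6204/29)/(-1144/29) = 7285 - (-29)*(-14240832)/(1144*841) = 7285 - 1*1780104/4147 = 7285 - 1780104/4147 = 28430791/4147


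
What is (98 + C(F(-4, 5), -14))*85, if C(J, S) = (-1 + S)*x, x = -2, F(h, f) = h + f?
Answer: 10880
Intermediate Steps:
F(h, f) = f + h
C(J, S) = 2 - 2*S (C(J, S) = (-1 + S)*(-2) = 2 - 2*S)
(98 + C(F(-4, 5), -14))*85 = (98 + (2 - 2*(-14)))*85 = (98 + (2 + 28))*85 = (98 + 30)*85 = 128*85 = 10880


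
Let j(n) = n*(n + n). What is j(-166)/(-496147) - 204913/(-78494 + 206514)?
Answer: -108722408451/63516738940 ≈ -1.7117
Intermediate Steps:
j(n) = 2*n**2 (j(n) = n*(2*n) = 2*n**2)
j(-166)/(-496147) - 204913/(-78494 + 206514) = (2*(-166)**2)/(-496147) - 204913/(-78494 + 206514) = (2*27556)*(-1/496147) - 204913/128020 = 55112*(-1/496147) - 204913*1/128020 = -55112/496147 - 204913/128020 = -108722408451/63516738940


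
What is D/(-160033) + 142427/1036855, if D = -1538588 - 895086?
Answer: 2546160075361/165931016215 ≈ 15.345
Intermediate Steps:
D = -2433674
D/(-160033) + 142427/1036855 = -2433674/(-160033) + 142427/1036855 = -2433674*(-1/160033) + 142427*(1/1036855) = 2433674/160033 + 142427/1036855 = 2546160075361/165931016215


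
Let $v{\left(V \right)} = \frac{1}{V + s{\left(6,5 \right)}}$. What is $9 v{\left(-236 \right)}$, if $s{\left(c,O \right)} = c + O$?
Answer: $- \frac{1}{25} \approx -0.04$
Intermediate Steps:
$s{\left(c,O \right)} = O + c$
$v{\left(V \right)} = \frac{1}{11 + V}$ ($v{\left(V \right)} = \frac{1}{V + \left(5 + 6\right)} = \frac{1}{V + 11} = \frac{1}{11 + V}$)
$9 v{\left(-236 \right)} = \frac{9}{11 - 236} = \frac{9}{-225} = 9 \left(- \frac{1}{225}\right) = - \frac{1}{25}$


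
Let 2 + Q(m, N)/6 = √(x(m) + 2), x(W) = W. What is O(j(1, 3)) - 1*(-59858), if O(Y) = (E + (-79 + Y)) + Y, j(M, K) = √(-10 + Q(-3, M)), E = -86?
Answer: 59693 + 2*√(-22 + 6*I) ≈ 59694.0 + 9.4661*I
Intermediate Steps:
Q(m, N) = -12 + 6*√(2 + m) (Q(m, N) = -12 + 6*√(m + 2) = -12 + 6*√(2 + m))
j(M, K) = √(-22 + 6*I) (j(M, K) = √(-10 + (-12 + 6*√(2 - 3))) = √(-10 + (-12 + 6*√(-1))) = √(-10 + (-12 + 6*I)) = √(-22 + 6*I))
O(Y) = -165 + 2*Y (O(Y) = (-86 + (-79 + Y)) + Y = (-165 + Y) + Y = -165 + 2*Y)
O(j(1, 3)) - 1*(-59858) = (-165 + 2*√(-22 + 6*I)) - 1*(-59858) = (-165 + 2*√(-22 + 6*I)) + 59858 = 59693 + 2*√(-22 + 6*I)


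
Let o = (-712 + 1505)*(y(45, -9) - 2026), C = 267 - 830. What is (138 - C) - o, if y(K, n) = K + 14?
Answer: 1560532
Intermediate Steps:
y(K, n) = 14 + K
C = -563
o = -1559831 (o = (-712 + 1505)*((14 + 45) - 2026) = 793*(59 - 2026) = 793*(-1967) = -1559831)
(138 - C) - o = (138 - 1*(-563)) - 1*(-1559831) = (138 + 563) + 1559831 = 701 + 1559831 = 1560532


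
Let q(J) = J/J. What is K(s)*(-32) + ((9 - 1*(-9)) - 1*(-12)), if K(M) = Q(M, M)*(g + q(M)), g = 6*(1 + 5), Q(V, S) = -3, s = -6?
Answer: 3582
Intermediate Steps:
q(J) = 1
g = 36 (g = 6*6 = 36)
K(M) = -111 (K(M) = -3*(36 + 1) = -3*37 = -111)
K(s)*(-32) + ((9 - 1*(-9)) - 1*(-12)) = -111*(-32) + ((9 - 1*(-9)) - 1*(-12)) = 3552 + ((9 + 9) + 12) = 3552 + (18 + 12) = 3552 + 30 = 3582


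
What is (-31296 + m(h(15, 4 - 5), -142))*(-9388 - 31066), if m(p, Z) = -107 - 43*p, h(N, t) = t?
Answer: 1268637440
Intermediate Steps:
(-31296 + m(h(15, 4 - 5), -142))*(-9388 - 31066) = (-31296 + (-107 - 43*(4 - 5)))*(-9388 - 31066) = (-31296 + (-107 - 43*(-1)))*(-40454) = (-31296 + (-107 + 43))*(-40454) = (-31296 - 64)*(-40454) = -31360*(-40454) = 1268637440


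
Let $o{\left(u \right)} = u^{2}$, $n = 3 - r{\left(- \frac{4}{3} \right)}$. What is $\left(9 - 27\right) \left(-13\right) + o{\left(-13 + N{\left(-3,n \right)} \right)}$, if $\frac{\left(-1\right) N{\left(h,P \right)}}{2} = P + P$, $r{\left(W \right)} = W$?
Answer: $\frac{10387}{9} \approx 1154.1$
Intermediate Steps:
$n = \frac{13}{3}$ ($n = 3 - - \frac{4}{3} = 3 + \frac{4}{3} = \frac{13}{3} \approx 4.3333$)
$N{\left(h,P \right)} = - 4 P$ ($N{\left(h,P \right)} = - 2 \left(P + P\right) = - 2 \cdot 2 P = - 4 P$)
$\left(9 - 27\right) \left(-13\right) + o{\left(-13 + N{\left(-3,n \right)} \right)} = \left(9 - 27\right) \left(-13\right) + \left(-13 - \frac{52}{3}\right)^{2} = \left(-18\right) \left(-13\right) + \left(-13 - \frac{52}{3}\right)^{2} = 234 + \left(- \frac{91}{3}\right)^{2} = 234 + \frac{8281}{9} = \frac{10387}{9}$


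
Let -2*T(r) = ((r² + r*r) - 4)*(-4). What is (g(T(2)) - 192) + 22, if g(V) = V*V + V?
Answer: -98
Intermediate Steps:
T(r) = -8 + 4*r² (T(r) = -((r² + r*r) - 4)*(-4)/2 = -((r² + r²) - 4)*(-4)/2 = -(2*r² - 4)*(-4)/2 = -(-4 + 2*r²)*(-4)/2 = -(16 - 8*r²)/2 = -8 + 4*r²)
g(V) = V + V² (g(V) = V² + V = V + V²)
(g(T(2)) - 192) + 22 = ((-8 + 4*2²)*(1 + (-8 + 4*2²)) - 192) + 22 = ((-8 + 4*4)*(1 + (-8 + 4*4)) - 192) + 22 = ((-8 + 16)*(1 + (-8 + 16)) - 192) + 22 = (8*(1 + 8) - 192) + 22 = (8*9 - 192) + 22 = (72 - 192) + 22 = -120 + 22 = -98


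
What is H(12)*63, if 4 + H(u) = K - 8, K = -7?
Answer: -1197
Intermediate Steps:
H(u) = -19 (H(u) = -4 + (-7 - 8) = -4 - 15 = -19)
H(12)*63 = -19*63 = -1197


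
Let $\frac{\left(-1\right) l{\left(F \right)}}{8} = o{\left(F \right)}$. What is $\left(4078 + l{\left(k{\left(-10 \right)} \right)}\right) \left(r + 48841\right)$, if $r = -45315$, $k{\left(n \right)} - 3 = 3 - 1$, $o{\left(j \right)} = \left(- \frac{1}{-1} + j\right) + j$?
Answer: $14068740$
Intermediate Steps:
$o{\left(j \right)} = 1 + 2 j$ ($o{\left(j \right)} = \left(\left(-1\right) \left(-1\right) + j\right) + j = \left(1 + j\right) + j = 1 + 2 j$)
$k{\left(n \right)} = 5$ ($k{\left(n \right)} = 3 + \left(3 - 1\right) = 3 + 2 = 5$)
$l{\left(F \right)} = -8 - 16 F$ ($l{\left(F \right)} = - 8 \left(1 + 2 F\right) = -8 - 16 F$)
$\left(4078 + l{\left(k{\left(-10 \right)} \right)}\right) \left(r + 48841\right) = \left(4078 - 88\right) \left(-45315 + 48841\right) = \left(4078 - 88\right) 3526 = 3990 \cdot 3526 = 14068740$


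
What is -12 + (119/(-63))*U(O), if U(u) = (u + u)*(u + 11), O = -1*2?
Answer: 56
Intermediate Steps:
O = -2
U(u) = 2*u*(11 + u) (U(u) = (2*u)*(11 + u) = 2*u*(11 + u))
-12 + (119/(-63))*U(O) = -12 + (119/(-63))*(2*(-2)*(11 - 2)) = -12 + (119*(-1/63))*(2*(-2)*9) = -12 - 17/9*(-36) = -12 + 68 = 56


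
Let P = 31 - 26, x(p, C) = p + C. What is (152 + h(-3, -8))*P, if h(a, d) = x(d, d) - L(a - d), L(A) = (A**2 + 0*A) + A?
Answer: 530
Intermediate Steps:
x(p, C) = C + p
L(A) = A + A**2 (L(A) = (A**2 + 0) + A = A**2 + A = A + A**2)
P = 5
h(a, d) = 2*d - (a - d)*(1 + a - d) (h(a, d) = (d + d) - (a - d)*(1 + (a - d)) = 2*d - (a - d)*(1 + a - d))
(152 + h(-3, -8))*P = (152 + (2*(-8) - (-3 - 1*(-8))*(1 - 3 - 1*(-8))))*5 = (152 + (-16 - (-3 + 8)*(1 - 3 + 8)))*5 = (152 + (-16 - 1*5*6))*5 = (152 + (-16 - 30))*5 = (152 - 46)*5 = 106*5 = 530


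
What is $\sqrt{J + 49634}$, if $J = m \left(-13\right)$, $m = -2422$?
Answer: $52 \sqrt{30} \approx 284.82$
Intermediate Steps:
$J = 31486$ ($J = \left(-2422\right) \left(-13\right) = 31486$)
$\sqrt{J + 49634} = \sqrt{31486 + 49634} = \sqrt{81120} = 52 \sqrt{30}$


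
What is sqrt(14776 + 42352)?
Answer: 2*sqrt(14282) ≈ 239.01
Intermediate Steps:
sqrt(14776 + 42352) = sqrt(57128) = 2*sqrt(14282)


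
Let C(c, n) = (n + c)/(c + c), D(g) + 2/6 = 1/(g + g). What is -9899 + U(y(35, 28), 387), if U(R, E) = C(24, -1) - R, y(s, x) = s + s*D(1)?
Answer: -477089/48 ≈ -9939.4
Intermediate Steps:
D(g) = -⅓ + 1/(2*g) (D(g) = -⅓ + 1/(g + g) = -⅓ + 1/(2*g))
y(s, x) = 7*s/6 (y(s, x) = s + s*((⅙)*(3 - 2*1)/1) = s + s*((⅙)*1*(3 - 2)) = s + s*((⅙)*1*1) = s + s*(⅙) = s + s/6 = 7*s/6)
C(c, n) = (c + n)/(2*c) (C(c, n) = (c + n)/((2*c)) = (c + n)*(1/(2*c)) = (c + n)/(2*c))
U(R, E) = 23/48 - R (U(R, E) = (½)*(24 - 1)/24 - R = (½)*(1/24)*23 - R = 23/48 - R)
-9899 + U(y(35, 28), 387) = -9899 + (23/48 - 7*35/6) = -9899 + (23/48 - 1*245/6) = -9899 + (23/48 - 245/6) = -9899 - 1937/48 = -477089/48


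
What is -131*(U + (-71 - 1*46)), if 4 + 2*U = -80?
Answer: 20829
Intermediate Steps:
U = -42 (U = -2 + (½)*(-80) = -2 - 40 = -42)
-131*(U + (-71 - 1*46)) = -131*(-42 + (-71 - 1*46)) = -131*(-42 + (-71 - 46)) = -131*(-42 - 117) = -131*(-159) = 20829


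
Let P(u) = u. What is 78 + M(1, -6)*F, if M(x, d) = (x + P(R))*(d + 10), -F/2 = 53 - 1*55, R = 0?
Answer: 94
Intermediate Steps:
F = 4 (F = -2*(53 - 1*55) = -2*(53 - 55) = -2*(-2) = 4)
M(x, d) = x*(10 + d) (M(x, d) = (x + 0)*(d + 10) = x*(10 + d))
78 + M(1, -6)*F = 78 + (1*(10 - 6))*4 = 78 + (1*4)*4 = 78 + 4*4 = 78 + 16 = 94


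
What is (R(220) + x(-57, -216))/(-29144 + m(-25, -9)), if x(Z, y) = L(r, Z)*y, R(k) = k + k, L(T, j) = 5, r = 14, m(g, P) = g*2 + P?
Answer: 640/29203 ≈ 0.021916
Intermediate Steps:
m(g, P) = P + 2*g (m(g, P) = 2*g + P = P + 2*g)
R(k) = 2*k
x(Z, y) = 5*y
(R(220) + x(-57, -216))/(-29144 + m(-25, -9)) = (2*220 + 5*(-216))/(-29144 + (-9 + 2*(-25))) = (440 - 1080)/(-29144 + (-9 - 50)) = -640/(-29144 - 59) = -640/(-29203) = -640*(-1/29203) = 640/29203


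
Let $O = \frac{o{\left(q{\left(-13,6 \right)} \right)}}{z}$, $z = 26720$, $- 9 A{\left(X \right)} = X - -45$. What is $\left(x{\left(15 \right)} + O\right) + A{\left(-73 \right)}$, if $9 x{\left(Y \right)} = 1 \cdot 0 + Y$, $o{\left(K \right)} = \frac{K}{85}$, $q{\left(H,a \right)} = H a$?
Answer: $\frac{48830449}{10220400} \approx 4.7777$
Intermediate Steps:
$A{\left(X \right)} = -5 - \frac{X}{9}$ ($A{\left(X \right)} = - \frac{X - -45}{9} = - \frac{X + 45}{9} = - \frac{45 + X}{9} = -5 - \frac{X}{9}$)
$o{\left(K \right)} = \frac{K}{85}$ ($o{\left(K \right)} = K \frac{1}{85} = \frac{K}{85}$)
$x{\left(Y \right)} = \frac{Y}{9}$ ($x{\left(Y \right)} = \frac{1 \cdot 0 + Y}{9} = \frac{0 + Y}{9} = \frac{Y}{9}$)
$O = - \frac{39}{1135600}$ ($O = \frac{\frac{1}{85} \left(\left(-13\right) 6\right)}{26720} = \frac{1}{85} \left(-78\right) \frac{1}{26720} = \left(- \frac{78}{85}\right) \frac{1}{26720} = - \frac{39}{1135600} \approx -3.4343 \cdot 10^{-5}$)
$\left(x{\left(15 \right)} + O\right) + A{\left(-73 \right)} = \left(\frac{1}{9} \cdot 15 - \frac{39}{1135600}\right) - - \frac{28}{9} = \left(\frac{5}{3} - \frac{39}{1135600}\right) + \left(-5 + \frac{73}{9}\right) = \frac{5677883}{3406800} + \frac{28}{9} = \frac{48830449}{10220400}$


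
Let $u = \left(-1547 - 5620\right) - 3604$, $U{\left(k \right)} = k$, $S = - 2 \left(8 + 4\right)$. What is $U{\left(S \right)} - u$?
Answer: $10747$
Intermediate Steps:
$S = -24$ ($S = \left(-2\right) 12 = -24$)
$u = -10771$ ($u = \left(-1547 - 5620\right) - 3604 = -7167 - 3604 = -10771$)
$U{\left(S \right)} - u = -24 - -10771 = -24 + 10771 = 10747$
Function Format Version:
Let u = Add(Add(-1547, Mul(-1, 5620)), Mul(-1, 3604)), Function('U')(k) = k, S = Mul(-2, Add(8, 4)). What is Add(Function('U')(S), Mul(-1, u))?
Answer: 10747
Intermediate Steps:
S = -24 (S = Mul(-2, 12) = -24)
u = -10771 (u = Add(Add(-1547, -5620), -3604) = Add(-7167, -3604) = -10771)
Add(Function('U')(S), Mul(-1, u)) = Add(-24, Mul(-1, -10771)) = Add(-24, 10771) = 10747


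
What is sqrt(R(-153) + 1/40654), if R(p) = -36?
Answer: I*sqrt(59498877122)/40654 ≈ 6.0*I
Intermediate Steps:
sqrt(R(-153) + 1/40654) = sqrt(-36 + 1/40654) = sqrt(-1463543/40654) = I*sqrt(59498877122)/40654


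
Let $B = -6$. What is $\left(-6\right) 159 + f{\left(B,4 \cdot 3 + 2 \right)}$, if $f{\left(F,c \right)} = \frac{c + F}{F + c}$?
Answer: $-953$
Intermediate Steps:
$f{\left(F,c \right)} = 1$ ($f{\left(F,c \right)} = \frac{F + c}{F + c} = 1$)
$\left(-6\right) 159 + f{\left(B,4 \cdot 3 + 2 \right)} = \left(-6\right) 159 + 1 = -954 + 1 = -953$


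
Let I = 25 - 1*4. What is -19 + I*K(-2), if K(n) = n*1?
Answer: -61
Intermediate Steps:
K(n) = n
I = 21 (I = 25 - 4 = 21)
-19 + I*K(-2) = -19 + 21*(-2) = -19 - 42 = -61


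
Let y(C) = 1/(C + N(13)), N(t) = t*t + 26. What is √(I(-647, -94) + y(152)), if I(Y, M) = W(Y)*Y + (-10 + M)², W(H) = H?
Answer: 2*√12926658793/347 ≈ 655.31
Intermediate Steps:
N(t) = 26 + t² (N(t) = t² + 26 = 26 + t²)
y(C) = 1/(195 + C) (y(C) = 1/(C + (26 + 13²)) = 1/(C + (26 + 169)) = 1/(C + 195) = 1/(195 + C))
I(Y, M) = Y² + (-10 + M)² (I(Y, M) = Y*Y + (-10 + M)² = Y² + (-10 + M)²)
√(I(-647, -94) + y(152)) = √(((-647)² + (-10 - 94)²) + 1/(195 + 152)) = √((418609 + (-104)²) + 1/347) = √((418609 + 10816) + 1/347) = √(429425 + 1/347) = √(149010476/347) = 2*√12926658793/347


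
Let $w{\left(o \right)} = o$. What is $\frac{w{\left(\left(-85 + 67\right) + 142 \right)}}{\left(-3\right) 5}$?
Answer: $- \frac{124}{15} \approx -8.2667$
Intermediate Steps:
$\frac{w{\left(\left(-85 + 67\right) + 142 \right)}}{\left(-3\right) 5} = \frac{\left(-85 + 67\right) + 142}{\left(-3\right) 5} = \frac{-18 + 142}{-15} = 124 \left(- \frac{1}{15}\right) = - \frac{124}{15}$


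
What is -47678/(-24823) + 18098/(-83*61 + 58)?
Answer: -210618264/124239115 ≈ -1.6953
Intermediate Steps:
-47678/(-24823) + 18098/(-83*61 + 58) = -47678*(-1/24823) + 18098/(-5063 + 58) = 47678/24823 + 18098/(-5005) = 47678/24823 + 18098*(-1/5005) = 47678/24823 - 18098/5005 = -210618264/124239115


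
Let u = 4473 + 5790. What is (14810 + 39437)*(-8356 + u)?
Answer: 103449029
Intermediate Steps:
u = 10263
(14810 + 39437)*(-8356 + u) = (14810 + 39437)*(-8356 + 10263) = 54247*1907 = 103449029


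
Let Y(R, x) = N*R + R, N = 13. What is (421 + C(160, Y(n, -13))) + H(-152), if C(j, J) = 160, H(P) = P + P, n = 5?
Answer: 277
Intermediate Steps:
Y(R, x) = 14*R (Y(R, x) = 13*R + R = 14*R)
H(P) = 2*P
(421 + C(160, Y(n, -13))) + H(-152) = (421 + 160) + 2*(-152) = 581 - 304 = 277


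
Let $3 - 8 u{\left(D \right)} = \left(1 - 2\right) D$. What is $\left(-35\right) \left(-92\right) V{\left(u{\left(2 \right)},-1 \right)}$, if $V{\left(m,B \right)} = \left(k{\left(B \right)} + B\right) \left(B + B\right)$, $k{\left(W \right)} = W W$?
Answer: $0$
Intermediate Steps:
$k{\left(W \right)} = W^{2}$
$u{\left(D \right)} = \frac{3}{8} + \frac{D}{8}$ ($u{\left(D \right)} = \frac{3}{8} - \frac{\left(1 - 2\right) D}{8} = \frac{3}{8} - \frac{\left(-1\right) D}{8} = \frac{3}{8} + \frac{D}{8}$)
$V{\left(m,B \right)} = 2 B \left(B + B^{2}\right)$ ($V{\left(m,B \right)} = \left(B^{2} + B\right) \left(B + B\right) = \left(B + B^{2}\right) 2 B = 2 B \left(B + B^{2}\right)$)
$\left(-35\right) \left(-92\right) V{\left(u{\left(2 \right)},-1 \right)} = \left(-35\right) \left(-92\right) 2 \left(-1\right)^{2} \left(1 - 1\right) = 3220 \cdot 2 \cdot 1 \cdot 0 = 3220 \cdot 0 = 0$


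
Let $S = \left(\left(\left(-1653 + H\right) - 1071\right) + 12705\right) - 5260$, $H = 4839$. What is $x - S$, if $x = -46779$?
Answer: $-56339$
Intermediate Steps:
$S = 9560$ ($S = \left(\left(\left(-1653 + 4839\right) - 1071\right) + 12705\right) - 5260 = \left(\left(3186 - 1071\right) + 12705\right) - 5260 = \left(2115 + 12705\right) - 5260 = 14820 - 5260 = 9560$)
$x - S = -46779 - 9560 = -56339$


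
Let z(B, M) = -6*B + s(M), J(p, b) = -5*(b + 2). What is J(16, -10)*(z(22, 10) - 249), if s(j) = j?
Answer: -14840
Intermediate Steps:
J(p, b) = -10 - 5*b (J(p, b) = -5*(2 + b) = -10 - 5*b)
z(B, M) = M - 6*B (z(B, M) = -6*B + M = M - 6*B)
J(16, -10)*(z(22, 10) - 249) = (-10 - 5*(-10))*((10 - 6*22) - 249) = (-10 + 50)*((10 - 132) - 249) = 40*(-122 - 249) = 40*(-371) = -14840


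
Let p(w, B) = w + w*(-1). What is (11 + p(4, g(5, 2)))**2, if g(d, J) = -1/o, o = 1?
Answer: 121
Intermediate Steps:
g(d, J) = -1 (g(d, J) = -1/1 = -1*1 = -1)
p(w, B) = 0 (p(w, B) = w - w = 0)
(11 + p(4, g(5, 2)))**2 = (11 + 0)**2 = 11**2 = 121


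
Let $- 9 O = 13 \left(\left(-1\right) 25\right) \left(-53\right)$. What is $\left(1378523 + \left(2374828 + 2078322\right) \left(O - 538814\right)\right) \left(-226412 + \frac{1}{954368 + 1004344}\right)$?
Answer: $\frac{9610774327558791081020449}{17628408} \approx 5.4519 \cdot 10^{17}$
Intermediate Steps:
$O = - \frac{17225}{9}$ ($O = - \frac{13 \left(\left(-1\right) 25\right) \left(-53\right)}{9} = - \frac{13 \left(-25\right) \left(-53\right)}{9} = - \frac{\left(-325\right) \left(-53\right)}{9} = \left(- \frac{1}{9}\right) 17225 = - \frac{17225}{9} \approx -1913.9$)
$\left(1378523 + \left(2374828 + 2078322\right) \left(O - 538814\right)\right) \left(-226412 + \frac{1}{954368 + 1004344}\right) = \left(1378523 + \left(2374828 + 2078322\right) \left(- \frac{17225}{9} - 538814\right)\right) \left(-226412 + \frac{1}{954368 + 1004344}\right) = \left(1378523 + 4453150 \left(- \frac{4866551}{9}\right)\right) \left(-226412 + \frac{1}{1958712}\right) = \left(1378523 - \frac{21671481585650}{9}\right) \left(-226412 + \frac{1}{1958712}\right) = \left(- \frac{21671469178943}{9}\right) \left(- \frac{443475901343}{1958712}\right) = \frac{9610774327558791081020449}{17628408}$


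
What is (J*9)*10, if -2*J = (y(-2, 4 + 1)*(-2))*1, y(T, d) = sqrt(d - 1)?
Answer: 180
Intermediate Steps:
y(T, d) = sqrt(-1 + d)
J = 2 (J = -sqrt(-1 + (4 + 1))*(-2)/2 = -sqrt(-1 + 5)*(-2)/2 = -sqrt(4)*(-2)/2 = -2*(-2)/2 = -(-2) = -1/2*(-4) = 2)
(J*9)*10 = (2*9)*10 = 18*10 = 180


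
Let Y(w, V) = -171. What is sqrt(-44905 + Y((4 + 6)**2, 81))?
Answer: 2*I*sqrt(11269) ≈ 212.31*I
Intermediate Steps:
sqrt(-44905 + Y((4 + 6)**2, 81)) = sqrt(-44905 - 171) = sqrt(-45076) = 2*I*sqrt(11269)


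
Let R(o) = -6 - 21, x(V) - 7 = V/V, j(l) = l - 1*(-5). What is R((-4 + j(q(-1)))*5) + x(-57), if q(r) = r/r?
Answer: -19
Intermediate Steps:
q(r) = 1
j(l) = 5 + l (j(l) = l + 5 = 5 + l)
x(V) = 8 (x(V) = 7 + V/V = 7 + 1 = 8)
R(o) = -27
R((-4 + j(q(-1)))*5) + x(-57) = -27 + 8 = -19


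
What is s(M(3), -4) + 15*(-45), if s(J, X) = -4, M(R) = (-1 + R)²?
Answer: -679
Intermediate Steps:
s(M(3), -4) + 15*(-45) = -4 + 15*(-45) = -4 - 675 = -679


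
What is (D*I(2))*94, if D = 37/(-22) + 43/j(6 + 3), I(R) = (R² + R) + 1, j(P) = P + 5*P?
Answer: -173054/297 ≈ -582.67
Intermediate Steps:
j(P) = 6*P
I(R) = 1 + R + R² (I(R) = (R + R²) + 1 = 1 + R + R²)
D = -263/297 (D = 37/(-22) + 43/((6*(6 + 3))) = 37*(-1/22) + 43/((6*9)) = -37/22 + 43/54 = -263/297 ≈ -0.88552)
(D*I(2))*94 = -263*(1 + 2 + 2²)/297*94 = -263*(1 + 2 + 4)/297*94 = -263/297*7*94 = -1841/297*94 = -173054/297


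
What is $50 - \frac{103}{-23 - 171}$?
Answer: $\frac{9803}{194} \approx 50.531$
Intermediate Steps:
$50 - \frac{103}{-23 - 171} = 50 - \frac{103}{-194} = 50 - - \frac{103}{194} = 50 + \frac{103}{194} = \frac{9803}{194}$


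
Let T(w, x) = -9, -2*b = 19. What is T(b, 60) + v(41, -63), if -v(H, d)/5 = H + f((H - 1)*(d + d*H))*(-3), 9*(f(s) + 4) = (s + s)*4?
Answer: -1411474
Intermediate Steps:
b = -19/2 (b = -1/2*19 = -19/2 ≈ -9.5000)
f(s) = -4 + 8*s/9 (f(s) = -4 + ((s + s)*4)/9 = -4 + ((2*s)*4)/9 = -4 + (8*s)/9 = -4 + 8*s/9)
v(H, d) = -60 - 5*H + 40*(-1 + H)*(d + H*d)/3 (v(H, d) = -5*(H + (-4 + 8*((H - 1)*(d + d*H))/9)*(-3)) = -5*(H + (-4 + 8*((-1 + H)*(d + H*d))/9)*(-3)) = -5*(H + (-4 + 8*(-1 + H)*(d + H*d)/9)*(-3)) = -5*(H + (12 - 8*(-1 + H)*(d + H*d)/3)) = -5*(12 + H - 8*(-1 + H)*(d + H*d)/3) = -60 - 5*H + 40*(-1 + H)*(d + H*d)/3)
T(b, 60) + v(41, -63) = -9 + (-60 - 5*41 + (40/3)*(-63)*(-1 + 41**2)) = -9 + (-60 - 205 + (40/3)*(-63)*(-1 + 1681)) = -9 + (-60 - 205 + (40/3)*(-63)*1680) = -9 + (-60 - 205 - 1411200) = -9 - 1411465 = -1411474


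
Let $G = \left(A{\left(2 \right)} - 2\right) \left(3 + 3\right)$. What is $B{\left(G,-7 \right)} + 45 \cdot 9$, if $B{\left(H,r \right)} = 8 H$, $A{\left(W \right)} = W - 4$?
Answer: $213$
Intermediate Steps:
$A{\left(W \right)} = -4 + W$
$G = -24$ ($G = \left(\left(-4 + 2\right) - 2\right) \left(3 + 3\right) = \left(-2 - 2\right) 6 = \left(-4\right) 6 = -24$)
$B{\left(G,-7 \right)} + 45 \cdot 9 = 8 \left(-24\right) + 45 \cdot 9 = -192 + 405 = 213$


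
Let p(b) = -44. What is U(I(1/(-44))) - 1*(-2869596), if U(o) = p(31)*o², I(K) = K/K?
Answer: 2869552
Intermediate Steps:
I(K) = 1
U(o) = -44*o²
U(I(1/(-44))) - 1*(-2869596) = -44*1² - 1*(-2869596) = -44*1 + 2869596 = -44 + 2869596 = 2869552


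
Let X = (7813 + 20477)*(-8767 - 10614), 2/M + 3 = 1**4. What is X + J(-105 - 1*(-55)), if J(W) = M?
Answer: -548288491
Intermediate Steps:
M = -1 (M = 2/(-3 + 1**4) = 2/(-3 + 1) = 2/(-2) = 2*(-1/2) = -1)
J(W) = -1
X = -548288490 (X = 28290*(-19381) = -548288490)
X + J(-105 - 1*(-55)) = -548288490 - 1 = -548288491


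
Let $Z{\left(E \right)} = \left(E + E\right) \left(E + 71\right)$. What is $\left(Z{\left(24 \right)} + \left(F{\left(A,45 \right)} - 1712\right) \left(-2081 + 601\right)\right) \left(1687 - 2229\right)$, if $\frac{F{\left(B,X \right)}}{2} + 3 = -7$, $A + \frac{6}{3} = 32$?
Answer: $-1391812640$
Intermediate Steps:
$A = 30$ ($A = -2 + 32 = 30$)
$F{\left(B,X \right)} = -20$ ($F{\left(B,X \right)} = -6 + 2 \left(-7\right) = -6 - 14 = -20$)
$Z{\left(E \right)} = 2 E \left(71 + E\right)$
$\left(Z{\left(24 \right)} + \left(F{\left(A,45 \right)} - 1712\right) \left(-2081 + 601\right)\right) \left(1687 - 2229\right) = \left(2 \cdot 24 \left(71 + 24\right) + \left(-20 - 1712\right) \left(-2081 + 601\right)\right) \left(1687 - 2229\right) = \left(2 \cdot 24 \cdot 95 - -2563360\right) \left(-542\right) = \left(4560 + 2563360\right) \left(-542\right) = 2567920 \left(-542\right) = -1391812640$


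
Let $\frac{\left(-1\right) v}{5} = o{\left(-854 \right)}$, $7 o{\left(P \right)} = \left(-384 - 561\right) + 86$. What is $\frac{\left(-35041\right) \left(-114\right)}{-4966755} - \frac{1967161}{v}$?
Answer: $- \frac{4560666950181}{1422147515} \approx -3206.9$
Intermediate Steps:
$o{\left(P \right)} = - \frac{859}{7}$ ($o{\left(P \right)} = \frac{\left(-384 - 561\right) + 86}{7} = \frac{-945 + 86}{7} = \frac{1}{7} \left(-859\right) = - \frac{859}{7}$)
$v = \frac{4295}{7}$ ($v = \left(-5\right) \left(- \frac{859}{7}\right) = \frac{4295}{7} \approx 613.57$)
$\frac{\left(-35041\right) \left(-114\right)}{-4966755} - \frac{1967161}{v} = \frac{\left(-35041\right) \left(-114\right)}{-4966755} - \frac{1967161}{\frac{4295}{7}} = 3994674 \left(- \frac{1}{4966755}\right) - \frac{13770127}{4295} = - \frac{1331558}{1655585} - \frac{13770127}{4295} = - \frac{4560666950181}{1422147515}$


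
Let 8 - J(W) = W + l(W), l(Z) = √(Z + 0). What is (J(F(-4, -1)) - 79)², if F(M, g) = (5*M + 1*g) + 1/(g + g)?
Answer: (99 + I*√86)²/4 ≈ 2428.8 + 459.04*I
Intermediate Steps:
l(Z) = √Z
F(M, g) = g + 1/(2*g) + 5*M (F(M, g) = (5*M + g) + 1/(2*g) = (g + 5*M) + 1/(2*g) = g + 1/(2*g) + 5*M)
J(W) = 8 - W - √W (J(W) = 8 - (W + √W) = 8 + (-W - √W) = 8 - W - √W)
(J(F(-4, -1)) - 79)² = ((8 - (-1 + (½)/(-1) + 5*(-4)) - √(-1 + (½)/(-1) + 5*(-4))) - 79)² = ((8 - (-1 + (½)*(-1) - 20) - √(-1 + (½)*(-1) - 20)) - 79)² = ((8 - (-1 - ½ - 20) - √(-1 - ½ - 20)) - 79)² = ((8 - 1*(-43/2) - √(-43/2)) - 79)² = ((8 + 43/2 - I*√86/2) - 79)² = ((59/2 - I*√86/2) - 79)² = (-99/2 - I*√86/2)²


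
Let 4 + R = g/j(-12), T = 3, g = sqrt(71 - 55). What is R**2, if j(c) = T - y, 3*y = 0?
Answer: 64/9 ≈ 7.1111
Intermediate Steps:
g = 4 (g = sqrt(16) = 4)
y = 0 (y = (1/3)*0 = 0)
j(c) = 3 (j(c) = 3 - 1*0 = 3 + 0 = 3)
R = -8/3 (R = -4 + 4/3 = -8/3 ≈ -2.6667)
R**2 = (-8/3)**2 = 64/9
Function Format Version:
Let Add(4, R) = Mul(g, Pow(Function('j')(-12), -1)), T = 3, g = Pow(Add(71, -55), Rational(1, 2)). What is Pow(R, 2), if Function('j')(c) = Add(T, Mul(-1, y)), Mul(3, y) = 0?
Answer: Rational(64, 9) ≈ 7.1111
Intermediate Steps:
g = 4 (g = Pow(16, Rational(1, 2)) = 4)
y = 0 (y = Mul(Rational(1, 3), 0) = 0)
Function('j')(c) = 3 (Function('j')(c) = Add(3, Mul(-1, 0)) = Add(3, 0) = 3)
R = Rational(-8, 3) (R = Add(-4, Mul(4, Pow(3, -1))) = Add(-4, Mul(4, Rational(1, 3))) = Add(-4, Rational(4, 3)) = Rational(-8, 3) ≈ -2.6667)
Pow(R, 2) = Pow(Rational(-8, 3), 2) = Rational(64, 9)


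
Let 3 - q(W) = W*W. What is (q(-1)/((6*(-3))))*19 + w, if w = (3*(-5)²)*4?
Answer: 2681/9 ≈ 297.89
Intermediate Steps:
q(W) = 3 - W² (q(W) = 3 - W*W = 3 - W²)
w = 300 (w = (3*25)*4 = 75*4 = 300)
(q(-1)/((6*(-3))))*19 + w = ((3 - 1*(-1)²)/((6*(-3))))*19 + 300 = ((3 - 1*1)/(-18))*19 + 300 = ((3 - 1)*(-1/18))*19 + 300 = (2*(-1/18))*19 + 300 = -⅑*19 + 300 = -19/9 + 300 = 2681/9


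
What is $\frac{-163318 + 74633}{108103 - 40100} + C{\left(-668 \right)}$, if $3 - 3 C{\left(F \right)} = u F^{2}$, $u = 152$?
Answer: $- \frac{4612374804190}{204009} \approx -2.2609 \cdot 10^{7}$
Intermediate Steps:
$C{\left(F \right)} = 1 - \frac{152 F^{2}}{3}$
$\frac{-163318 + 74633}{108103 - 40100} + C{\left(-668 \right)} = \frac{-163318 + 74633}{108103 - 40100} + \left(1 - \frac{152 \left(-668\right)^{2}}{3}\right) = - \frac{88685}{68003} + \left(1 - \frac{67826048}{3}\right) = \left(-88685\right) \frac{1}{68003} + \left(1 - \frac{67826048}{3}\right) = - \frac{88685}{68003} - \frac{67826045}{3} = - \frac{4612374804190}{204009}$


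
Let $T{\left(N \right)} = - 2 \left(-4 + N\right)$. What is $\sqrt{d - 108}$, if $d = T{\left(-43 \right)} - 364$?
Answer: $3 i \sqrt{42} \approx 19.442 i$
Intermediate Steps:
$T{\left(N \right)} = 8 - 2 N$
$d = -270$ ($d = \left(8 - -86\right) - 364 = \left(8 + 86\right) - 364 = 94 - 364 = -270$)
$\sqrt{d - 108} = \sqrt{-270 - 108} = \sqrt{-378} = 3 i \sqrt{42}$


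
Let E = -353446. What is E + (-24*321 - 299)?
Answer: -361449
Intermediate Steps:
E + (-24*321 - 299) = -353446 + (-24*321 - 299) = -353446 + (-7704 - 299) = -353446 - 8003 = -361449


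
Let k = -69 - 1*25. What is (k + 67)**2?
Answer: 729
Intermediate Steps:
k = -94 (k = -69 - 25 = -94)
(k + 67)**2 = (-94 + 67)**2 = (-27)**2 = 729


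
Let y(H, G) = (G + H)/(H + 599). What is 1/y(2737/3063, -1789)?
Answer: -918737/2738485 ≈ -0.33549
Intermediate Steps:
y(H, G) = (G + H)/(599 + H)
1/y(2737/3063, -1789) = 1/((-1789 + 2737/3063)/(599 + 2737/3063)) = 1/(-5476970/3063/(1837474/3063)) = 1/((3063/1837474)*(-5476970/3063)) = 1/(-2738485/918737) = -918737/2738485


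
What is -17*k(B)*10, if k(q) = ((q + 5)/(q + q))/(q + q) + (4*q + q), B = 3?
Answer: -23290/9 ≈ -2587.8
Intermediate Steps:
k(q) = 5*q + (5 + q)/(4*q²) (k(q) = ((5 + q)/((2*q)))/((2*q)) + 5*q = (1/(2*q))*((5 + q)*(1/(2*q))) + 5*q = (1/(2*q))*((5 + q)/(2*q)) + 5*q = (5 + q)/(4*q²) + 5*q = 5*q + (5 + q)/(4*q²))
-17*k(B)*10 = -17*(5 + 3 + 20*3³)/(4*3²)*10 = -17*(5 + 3 + 20*27)/(4*9)*10 = -17*(5 + 3 + 540)/(4*9)*10 = -17*548/(4*9)*10 = -17*137/9*10 = -2329/9*10 = -23290/9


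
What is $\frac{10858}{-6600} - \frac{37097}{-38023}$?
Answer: $- \frac{84006767}{125475900} \approx -0.66951$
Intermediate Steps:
$\frac{10858}{-6600} - \frac{37097}{-38023} = 10858 \left(- \frac{1}{6600}\right) - - \frac{37097}{38023} = - \frac{5429}{3300} + \frac{37097}{38023} = - \frac{84006767}{125475900}$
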